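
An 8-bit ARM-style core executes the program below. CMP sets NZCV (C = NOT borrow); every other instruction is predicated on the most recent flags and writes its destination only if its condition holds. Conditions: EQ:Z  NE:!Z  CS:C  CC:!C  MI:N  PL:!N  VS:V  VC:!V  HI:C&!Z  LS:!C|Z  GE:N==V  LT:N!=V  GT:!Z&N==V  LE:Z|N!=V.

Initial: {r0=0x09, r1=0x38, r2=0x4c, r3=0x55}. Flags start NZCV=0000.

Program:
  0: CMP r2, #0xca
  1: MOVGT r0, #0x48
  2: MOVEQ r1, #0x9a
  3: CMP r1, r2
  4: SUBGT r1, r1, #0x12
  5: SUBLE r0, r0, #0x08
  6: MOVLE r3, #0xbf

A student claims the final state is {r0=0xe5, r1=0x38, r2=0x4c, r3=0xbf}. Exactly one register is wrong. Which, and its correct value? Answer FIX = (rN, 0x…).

[0] flags=1001 → (cmp)
[1] flags=1001 GT?T → r0=0x48
[2] flags=1001 EQ?F → skip
[3] flags=1000 → (cmp)
[4] flags=1000 GT?F → skip
[5] flags=1000 LE?T → r0=0x40
[6] flags=1000 LE?T → r3=0xbf

FIX = (r0, 0x40)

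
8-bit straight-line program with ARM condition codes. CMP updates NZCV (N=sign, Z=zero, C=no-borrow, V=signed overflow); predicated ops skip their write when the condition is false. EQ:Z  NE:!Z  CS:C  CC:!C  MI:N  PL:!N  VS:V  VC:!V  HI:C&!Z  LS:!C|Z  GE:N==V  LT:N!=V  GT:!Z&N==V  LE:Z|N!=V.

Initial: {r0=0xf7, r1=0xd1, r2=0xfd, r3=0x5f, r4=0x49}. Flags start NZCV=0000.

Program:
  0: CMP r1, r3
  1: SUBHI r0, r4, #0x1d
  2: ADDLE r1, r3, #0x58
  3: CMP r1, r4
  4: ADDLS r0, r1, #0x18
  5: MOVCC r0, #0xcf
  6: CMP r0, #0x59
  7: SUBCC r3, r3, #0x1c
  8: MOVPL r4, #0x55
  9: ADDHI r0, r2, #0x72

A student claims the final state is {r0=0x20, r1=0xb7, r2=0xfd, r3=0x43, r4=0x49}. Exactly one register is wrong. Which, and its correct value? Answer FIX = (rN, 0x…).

FIX = (r0, 0x2c)

[0] flags=0011 → (cmp)
[1] flags=0011 HI?T → r0=0x2c
[2] flags=0011 LE?T → r1=0xb7
[3] flags=0011 → (cmp)
[4] flags=0011 LS?F → skip
[5] flags=0011 CC?F → skip
[6] flags=1000 → (cmp)
[7] flags=1000 CC?T → r3=0x43
[8] flags=1000 PL?F → skip
[9] flags=1000 HI?F → skip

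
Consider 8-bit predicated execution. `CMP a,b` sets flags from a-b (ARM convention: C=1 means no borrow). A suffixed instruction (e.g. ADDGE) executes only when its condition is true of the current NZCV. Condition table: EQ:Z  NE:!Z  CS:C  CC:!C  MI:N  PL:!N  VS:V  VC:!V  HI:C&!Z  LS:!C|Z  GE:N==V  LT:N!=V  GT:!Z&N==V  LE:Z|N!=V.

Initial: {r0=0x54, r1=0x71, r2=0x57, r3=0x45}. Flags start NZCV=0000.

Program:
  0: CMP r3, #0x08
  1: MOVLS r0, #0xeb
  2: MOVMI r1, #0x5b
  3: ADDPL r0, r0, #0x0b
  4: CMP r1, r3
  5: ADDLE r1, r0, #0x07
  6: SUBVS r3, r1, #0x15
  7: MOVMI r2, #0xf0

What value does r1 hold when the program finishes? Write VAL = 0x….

VAL = 0x71

0: ✓ CMP  NZCV=0010
1: · MOVLS
2: · MOVMI
3: ✓ ADDPL  r0←0x5f
4: ✓ CMP  NZCV=0010
5: · ADDLE
6: · SUBVS
7: · MOVMI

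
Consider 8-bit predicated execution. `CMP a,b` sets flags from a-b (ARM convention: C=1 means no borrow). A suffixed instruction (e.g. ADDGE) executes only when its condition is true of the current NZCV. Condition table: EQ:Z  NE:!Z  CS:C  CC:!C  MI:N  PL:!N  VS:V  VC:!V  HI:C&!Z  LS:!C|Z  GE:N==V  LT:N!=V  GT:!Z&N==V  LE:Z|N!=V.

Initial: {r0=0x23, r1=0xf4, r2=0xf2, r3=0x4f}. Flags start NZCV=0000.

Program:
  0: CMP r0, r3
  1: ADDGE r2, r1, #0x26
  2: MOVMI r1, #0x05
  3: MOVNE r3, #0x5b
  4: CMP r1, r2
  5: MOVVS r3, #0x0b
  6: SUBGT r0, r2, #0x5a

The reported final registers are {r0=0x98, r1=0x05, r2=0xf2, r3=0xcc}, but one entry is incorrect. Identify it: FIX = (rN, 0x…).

FIX = (r3, 0x5b)

[0] flags=1000 → (cmp)
[1] flags=1000 GE?F → skip
[2] flags=1000 MI?T → r1=0x05
[3] flags=1000 NE?T → r3=0x5b
[4] flags=0000 → (cmp)
[5] flags=0000 VS?F → skip
[6] flags=0000 GT?T → r0=0x98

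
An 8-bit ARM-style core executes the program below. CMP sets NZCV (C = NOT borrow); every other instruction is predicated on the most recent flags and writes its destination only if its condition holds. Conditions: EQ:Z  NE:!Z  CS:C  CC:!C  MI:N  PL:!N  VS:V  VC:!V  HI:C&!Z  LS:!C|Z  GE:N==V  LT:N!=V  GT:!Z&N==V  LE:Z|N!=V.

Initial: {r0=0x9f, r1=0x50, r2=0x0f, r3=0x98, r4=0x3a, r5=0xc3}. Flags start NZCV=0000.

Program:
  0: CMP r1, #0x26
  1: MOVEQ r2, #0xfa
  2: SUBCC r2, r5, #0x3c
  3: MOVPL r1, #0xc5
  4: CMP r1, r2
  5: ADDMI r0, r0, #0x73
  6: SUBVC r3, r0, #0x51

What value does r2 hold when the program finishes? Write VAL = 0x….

VAL = 0x0f

[0] flags=0010 → (cmp)
[1] flags=0010 EQ?F → skip
[2] flags=0010 CC?F → skip
[3] flags=0010 PL?T → r1=0xc5
[4] flags=1010 → (cmp)
[5] flags=1010 MI?T → r0=0x12
[6] flags=1010 VC?T → r3=0xc1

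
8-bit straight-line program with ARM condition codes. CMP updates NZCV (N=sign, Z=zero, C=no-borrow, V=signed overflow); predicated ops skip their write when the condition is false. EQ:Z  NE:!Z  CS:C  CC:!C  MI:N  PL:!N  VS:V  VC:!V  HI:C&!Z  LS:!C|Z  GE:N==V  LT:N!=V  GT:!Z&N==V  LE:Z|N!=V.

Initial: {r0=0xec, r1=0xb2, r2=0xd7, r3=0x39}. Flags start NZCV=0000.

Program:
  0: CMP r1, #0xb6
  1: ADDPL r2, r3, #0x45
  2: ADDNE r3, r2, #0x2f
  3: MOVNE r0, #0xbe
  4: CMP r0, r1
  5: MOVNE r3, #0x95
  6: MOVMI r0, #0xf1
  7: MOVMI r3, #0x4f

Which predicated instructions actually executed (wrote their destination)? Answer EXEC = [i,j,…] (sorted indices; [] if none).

[0] flags=1000 → (cmp)
[1] flags=1000 PL?F → skip
[2] flags=1000 NE?T → r3=0x06
[3] flags=1000 NE?T → r0=0xbe
[4] flags=0010 → (cmp)
[5] flags=0010 NE?T → r3=0x95
[6] flags=0010 MI?F → skip
[7] flags=0010 MI?F → skip

EXEC = [2,3,5]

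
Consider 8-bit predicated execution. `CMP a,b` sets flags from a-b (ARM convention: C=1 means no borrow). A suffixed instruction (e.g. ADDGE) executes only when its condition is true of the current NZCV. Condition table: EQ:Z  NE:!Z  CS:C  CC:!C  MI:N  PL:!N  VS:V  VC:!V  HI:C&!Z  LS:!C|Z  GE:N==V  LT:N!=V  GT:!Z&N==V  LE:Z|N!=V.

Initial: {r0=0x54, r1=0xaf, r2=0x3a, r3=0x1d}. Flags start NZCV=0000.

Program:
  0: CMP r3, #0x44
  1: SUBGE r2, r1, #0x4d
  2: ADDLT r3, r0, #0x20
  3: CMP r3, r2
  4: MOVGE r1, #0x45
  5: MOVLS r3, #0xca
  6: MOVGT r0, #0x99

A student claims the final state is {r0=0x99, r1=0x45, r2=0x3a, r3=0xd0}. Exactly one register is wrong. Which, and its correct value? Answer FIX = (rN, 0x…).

FIX = (r3, 0x74)

[0] flags=1000 → (cmp)
[1] flags=1000 GE?F → skip
[2] flags=1000 LT?T → r3=0x74
[3] flags=0010 → (cmp)
[4] flags=0010 GE?T → r1=0x45
[5] flags=0010 LS?F → skip
[6] flags=0010 GT?T → r0=0x99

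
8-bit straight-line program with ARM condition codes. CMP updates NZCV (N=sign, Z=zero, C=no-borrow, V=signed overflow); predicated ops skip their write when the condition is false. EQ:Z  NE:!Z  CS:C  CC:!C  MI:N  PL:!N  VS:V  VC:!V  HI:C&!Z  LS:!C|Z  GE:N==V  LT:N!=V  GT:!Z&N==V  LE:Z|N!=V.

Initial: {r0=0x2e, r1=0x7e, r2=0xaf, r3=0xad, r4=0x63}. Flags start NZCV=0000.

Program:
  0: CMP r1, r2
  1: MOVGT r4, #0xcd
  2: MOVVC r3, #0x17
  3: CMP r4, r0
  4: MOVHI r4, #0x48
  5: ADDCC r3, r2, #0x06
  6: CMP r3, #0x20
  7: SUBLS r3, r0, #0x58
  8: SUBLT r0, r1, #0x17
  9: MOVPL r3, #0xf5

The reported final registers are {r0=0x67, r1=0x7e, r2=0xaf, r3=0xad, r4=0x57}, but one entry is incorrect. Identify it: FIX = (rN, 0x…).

[0] flags=1001 → (cmp)
[1] flags=1001 GT?T → r4=0xcd
[2] flags=1001 VC?F → skip
[3] flags=1010 → (cmp)
[4] flags=1010 HI?T → r4=0x48
[5] flags=1010 CC?F → skip
[6] flags=1010 → (cmp)
[7] flags=1010 LS?F → skip
[8] flags=1010 LT?T → r0=0x67
[9] flags=1010 PL?F → skip

FIX = (r4, 0x48)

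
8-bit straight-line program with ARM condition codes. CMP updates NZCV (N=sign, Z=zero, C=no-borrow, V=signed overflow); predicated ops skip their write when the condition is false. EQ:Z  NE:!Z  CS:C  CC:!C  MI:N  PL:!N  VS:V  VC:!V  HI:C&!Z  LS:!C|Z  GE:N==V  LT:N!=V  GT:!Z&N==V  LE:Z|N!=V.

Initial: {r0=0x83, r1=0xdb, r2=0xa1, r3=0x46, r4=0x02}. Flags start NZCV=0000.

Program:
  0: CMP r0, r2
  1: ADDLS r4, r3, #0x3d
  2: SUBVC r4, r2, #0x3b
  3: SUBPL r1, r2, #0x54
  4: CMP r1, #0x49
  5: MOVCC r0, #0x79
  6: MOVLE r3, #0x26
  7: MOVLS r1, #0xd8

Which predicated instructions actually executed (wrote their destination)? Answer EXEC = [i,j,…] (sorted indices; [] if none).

EXEC = [1,2,6]

0: ✓ CMP  NZCV=1000
1: ✓ ADDLS  r4←0x83
2: ✓ SUBVC  r4←0x66
3: · SUBPL
4: ✓ CMP  NZCV=1010
5: · MOVCC
6: ✓ MOVLE  r3←0x26
7: · MOVLS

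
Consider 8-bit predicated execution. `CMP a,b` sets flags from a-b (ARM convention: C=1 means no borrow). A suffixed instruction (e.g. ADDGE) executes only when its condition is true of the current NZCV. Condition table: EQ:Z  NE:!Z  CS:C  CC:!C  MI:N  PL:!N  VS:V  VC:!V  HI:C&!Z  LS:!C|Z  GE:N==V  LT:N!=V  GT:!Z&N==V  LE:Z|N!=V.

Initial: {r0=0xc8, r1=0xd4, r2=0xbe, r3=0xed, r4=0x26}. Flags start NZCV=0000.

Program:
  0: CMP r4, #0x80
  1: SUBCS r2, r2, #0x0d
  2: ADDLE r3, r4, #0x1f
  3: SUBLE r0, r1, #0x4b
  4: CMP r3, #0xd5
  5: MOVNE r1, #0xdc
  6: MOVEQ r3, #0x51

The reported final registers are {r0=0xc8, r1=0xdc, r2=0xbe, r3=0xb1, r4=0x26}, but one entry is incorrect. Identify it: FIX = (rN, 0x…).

0: ✓ CMP  NZCV=1001
1: · SUBCS
2: · ADDLE
3: · SUBLE
4: ✓ CMP  NZCV=0010
5: ✓ MOVNE  r1←0xdc
6: · MOVEQ

FIX = (r3, 0xed)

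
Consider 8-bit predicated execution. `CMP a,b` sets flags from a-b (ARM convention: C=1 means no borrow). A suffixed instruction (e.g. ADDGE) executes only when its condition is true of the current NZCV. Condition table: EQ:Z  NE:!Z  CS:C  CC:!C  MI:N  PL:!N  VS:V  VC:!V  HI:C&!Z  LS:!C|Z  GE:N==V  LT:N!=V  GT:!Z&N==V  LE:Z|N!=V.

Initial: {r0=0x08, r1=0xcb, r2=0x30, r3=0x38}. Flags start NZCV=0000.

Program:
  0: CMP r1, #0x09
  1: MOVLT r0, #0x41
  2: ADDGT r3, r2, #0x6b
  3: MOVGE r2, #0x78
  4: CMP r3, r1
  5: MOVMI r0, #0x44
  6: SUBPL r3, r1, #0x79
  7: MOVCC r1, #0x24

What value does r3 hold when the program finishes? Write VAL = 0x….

VAL = 0x52

[0] flags=1010 → (cmp)
[1] flags=1010 LT?T → r0=0x41
[2] flags=1010 GT?F → skip
[3] flags=1010 GE?F → skip
[4] flags=0000 → (cmp)
[5] flags=0000 MI?F → skip
[6] flags=0000 PL?T → r3=0x52
[7] flags=0000 CC?T → r1=0x24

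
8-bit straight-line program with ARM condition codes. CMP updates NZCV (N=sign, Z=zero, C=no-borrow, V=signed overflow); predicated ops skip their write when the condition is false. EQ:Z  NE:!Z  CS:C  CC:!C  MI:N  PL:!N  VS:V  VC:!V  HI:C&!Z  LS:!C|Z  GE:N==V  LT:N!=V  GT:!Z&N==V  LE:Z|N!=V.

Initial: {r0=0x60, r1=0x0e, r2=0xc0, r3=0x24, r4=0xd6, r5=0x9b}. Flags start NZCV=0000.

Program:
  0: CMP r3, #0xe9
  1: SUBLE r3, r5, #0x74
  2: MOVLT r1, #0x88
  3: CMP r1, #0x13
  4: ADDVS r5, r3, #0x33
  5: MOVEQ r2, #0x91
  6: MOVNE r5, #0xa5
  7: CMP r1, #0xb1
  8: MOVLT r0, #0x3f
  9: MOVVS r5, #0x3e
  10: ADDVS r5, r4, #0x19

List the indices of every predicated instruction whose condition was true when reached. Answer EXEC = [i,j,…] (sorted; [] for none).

EXEC = [6]

[0] flags=0000 → (cmp)
[1] flags=0000 LE?F → skip
[2] flags=0000 LT?F → skip
[3] flags=1000 → (cmp)
[4] flags=1000 VS?F → skip
[5] flags=1000 EQ?F → skip
[6] flags=1000 NE?T → r5=0xa5
[7] flags=0000 → (cmp)
[8] flags=0000 LT?F → skip
[9] flags=0000 VS?F → skip
[10] flags=0000 VS?F → skip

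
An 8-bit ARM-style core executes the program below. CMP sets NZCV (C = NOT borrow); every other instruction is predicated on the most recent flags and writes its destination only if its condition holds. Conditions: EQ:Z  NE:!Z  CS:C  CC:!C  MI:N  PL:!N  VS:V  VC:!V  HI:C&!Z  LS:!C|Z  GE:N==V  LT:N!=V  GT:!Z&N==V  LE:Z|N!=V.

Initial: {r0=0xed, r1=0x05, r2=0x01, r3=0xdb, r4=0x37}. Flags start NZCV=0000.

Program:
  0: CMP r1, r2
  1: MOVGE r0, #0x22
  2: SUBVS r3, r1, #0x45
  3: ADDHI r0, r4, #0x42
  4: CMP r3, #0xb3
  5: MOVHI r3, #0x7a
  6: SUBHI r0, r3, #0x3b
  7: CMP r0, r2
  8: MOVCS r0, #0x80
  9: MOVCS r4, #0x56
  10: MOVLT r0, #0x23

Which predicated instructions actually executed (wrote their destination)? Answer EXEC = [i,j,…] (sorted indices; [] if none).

EXEC = [1,3,5,6,8,9]

[0] flags=0010 → (cmp)
[1] flags=0010 GE?T → r0=0x22
[2] flags=0010 VS?F → skip
[3] flags=0010 HI?T → r0=0x79
[4] flags=0010 → (cmp)
[5] flags=0010 HI?T → r3=0x7a
[6] flags=0010 HI?T → r0=0x3f
[7] flags=0010 → (cmp)
[8] flags=0010 CS?T → r0=0x80
[9] flags=0010 CS?T → r4=0x56
[10] flags=0010 LT?F → skip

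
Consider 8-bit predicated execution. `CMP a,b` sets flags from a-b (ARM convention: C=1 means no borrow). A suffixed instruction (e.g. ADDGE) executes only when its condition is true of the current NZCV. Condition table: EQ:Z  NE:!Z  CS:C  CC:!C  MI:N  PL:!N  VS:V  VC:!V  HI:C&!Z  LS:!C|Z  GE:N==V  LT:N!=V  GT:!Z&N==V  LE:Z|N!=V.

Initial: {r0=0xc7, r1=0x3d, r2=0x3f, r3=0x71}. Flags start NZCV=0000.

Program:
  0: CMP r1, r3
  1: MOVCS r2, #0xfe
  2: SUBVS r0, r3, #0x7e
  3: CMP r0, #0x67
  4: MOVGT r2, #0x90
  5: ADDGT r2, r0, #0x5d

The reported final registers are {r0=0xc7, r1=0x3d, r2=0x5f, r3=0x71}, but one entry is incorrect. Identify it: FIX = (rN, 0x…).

0: ✓ CMP  NZCV=1000
1: · MOVCS
2: · SUBVS
3: ✓ CMP  NZCV=0011
4: · MOVGT
5: · ADDGT

FIX = (r2, 0x3f)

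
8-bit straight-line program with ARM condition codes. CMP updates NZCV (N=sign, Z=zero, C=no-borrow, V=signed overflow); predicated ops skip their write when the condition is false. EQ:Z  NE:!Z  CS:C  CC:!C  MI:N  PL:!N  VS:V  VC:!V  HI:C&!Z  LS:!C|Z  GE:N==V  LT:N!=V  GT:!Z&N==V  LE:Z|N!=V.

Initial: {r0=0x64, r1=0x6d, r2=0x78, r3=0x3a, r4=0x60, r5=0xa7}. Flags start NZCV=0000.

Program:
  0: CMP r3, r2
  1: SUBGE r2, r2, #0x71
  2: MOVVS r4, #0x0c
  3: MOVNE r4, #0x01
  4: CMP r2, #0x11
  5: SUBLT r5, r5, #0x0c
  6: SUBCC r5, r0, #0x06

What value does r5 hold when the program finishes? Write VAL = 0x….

VAL = 0xa7

0: ✓ CMP  NZCV=1000
1: · SUBGE
2: · MOVVS
3: ✓ MOVNE  r4←0x01
4: ✓ CMP  NZCV=0010
5: · SUBLT
6: · SUBCC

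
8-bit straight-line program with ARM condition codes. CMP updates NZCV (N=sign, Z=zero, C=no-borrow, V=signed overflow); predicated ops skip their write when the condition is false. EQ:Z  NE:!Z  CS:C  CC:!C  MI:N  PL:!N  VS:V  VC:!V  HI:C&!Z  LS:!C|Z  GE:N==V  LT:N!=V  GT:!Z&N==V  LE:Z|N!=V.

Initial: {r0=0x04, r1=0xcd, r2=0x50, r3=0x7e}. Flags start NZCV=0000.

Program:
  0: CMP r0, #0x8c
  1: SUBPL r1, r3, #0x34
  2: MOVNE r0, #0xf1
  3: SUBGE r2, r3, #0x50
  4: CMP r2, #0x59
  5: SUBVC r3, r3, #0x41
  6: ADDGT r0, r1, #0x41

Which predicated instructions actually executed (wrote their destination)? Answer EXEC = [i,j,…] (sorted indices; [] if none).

EXEC = [1,2,3,5]

0: ✓ CMP  NZCV=0000
1: ✓ SUBPL  r1←0x4a
2: ✓ MOVNE  r0←0xf1
3: ✓ SUBGE  r2←0x2e
4: ✓ CMP  NZCV=1000
5: ✓ SUBVC  r3←0x3d
6: · ADDGT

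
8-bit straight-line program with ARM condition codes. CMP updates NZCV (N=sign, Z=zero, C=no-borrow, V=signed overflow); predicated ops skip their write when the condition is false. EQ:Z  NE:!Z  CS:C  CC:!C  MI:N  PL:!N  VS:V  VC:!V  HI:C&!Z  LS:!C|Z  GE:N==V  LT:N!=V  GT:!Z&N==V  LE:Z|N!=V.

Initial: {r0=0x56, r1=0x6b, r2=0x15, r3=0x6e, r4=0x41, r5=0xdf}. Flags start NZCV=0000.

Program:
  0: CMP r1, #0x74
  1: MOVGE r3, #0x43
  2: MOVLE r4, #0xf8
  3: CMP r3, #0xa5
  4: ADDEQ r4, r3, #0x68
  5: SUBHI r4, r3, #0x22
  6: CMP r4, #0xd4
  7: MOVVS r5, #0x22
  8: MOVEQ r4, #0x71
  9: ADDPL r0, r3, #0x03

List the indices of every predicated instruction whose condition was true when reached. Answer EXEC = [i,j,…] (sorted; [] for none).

0: ✓ CMP  NZCV=1000
1: · MOVGE
2: ✓ MOVLE  r4←0xf8
3: ✓ CMP  NZCV=1001
4: · ADDEQ
5: · SUBHI
6: ✓ CMP  NZCV=0010
7: · MOVVS
8: · MOVEQ
9: ✓ ADDPL  r0←0x71

EXEC = [2,9]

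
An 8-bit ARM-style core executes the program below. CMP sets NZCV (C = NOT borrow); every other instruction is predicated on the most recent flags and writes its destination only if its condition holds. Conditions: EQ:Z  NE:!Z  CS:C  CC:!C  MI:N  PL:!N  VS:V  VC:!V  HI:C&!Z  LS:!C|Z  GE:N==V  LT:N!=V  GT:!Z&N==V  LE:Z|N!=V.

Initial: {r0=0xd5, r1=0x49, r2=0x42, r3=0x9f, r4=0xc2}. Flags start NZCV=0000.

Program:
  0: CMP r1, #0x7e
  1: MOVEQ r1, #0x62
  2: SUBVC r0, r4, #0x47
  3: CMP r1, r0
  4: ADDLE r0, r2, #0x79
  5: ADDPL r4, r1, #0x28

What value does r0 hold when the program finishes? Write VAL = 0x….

VAL = 0xbb

[0] flags=1000 → (cmp)
[1] flags=1000 EQ?F → skip
[2] flags=1000 VC?T → r0=0x7b
[3] flags=1000 → (cmp)
[4] flags=1000 LE?T → r0=0xbb
[5] flags=1000 PL?F → skip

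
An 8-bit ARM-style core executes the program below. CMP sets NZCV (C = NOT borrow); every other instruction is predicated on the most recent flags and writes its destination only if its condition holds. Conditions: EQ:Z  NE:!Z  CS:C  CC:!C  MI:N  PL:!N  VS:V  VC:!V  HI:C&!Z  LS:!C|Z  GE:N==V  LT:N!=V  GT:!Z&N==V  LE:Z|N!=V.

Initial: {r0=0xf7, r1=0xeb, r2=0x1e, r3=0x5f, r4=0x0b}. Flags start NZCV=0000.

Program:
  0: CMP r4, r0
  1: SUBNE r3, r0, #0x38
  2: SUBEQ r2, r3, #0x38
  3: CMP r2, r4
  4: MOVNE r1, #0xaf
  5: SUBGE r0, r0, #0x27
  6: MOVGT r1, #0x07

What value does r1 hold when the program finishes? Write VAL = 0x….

VAL = 0x07

0: ✓ CMP  NZCV=0000
1: ✓ SUBNE  r3←0xbf
2: · SUBEQ
3: ✓ CMP  NZCV=0010
4: ✓ MOVNE  r1←0xaf
5: ✓ SUBGE  r0←0xd0
6: ✓ MOVGT  r1←0x07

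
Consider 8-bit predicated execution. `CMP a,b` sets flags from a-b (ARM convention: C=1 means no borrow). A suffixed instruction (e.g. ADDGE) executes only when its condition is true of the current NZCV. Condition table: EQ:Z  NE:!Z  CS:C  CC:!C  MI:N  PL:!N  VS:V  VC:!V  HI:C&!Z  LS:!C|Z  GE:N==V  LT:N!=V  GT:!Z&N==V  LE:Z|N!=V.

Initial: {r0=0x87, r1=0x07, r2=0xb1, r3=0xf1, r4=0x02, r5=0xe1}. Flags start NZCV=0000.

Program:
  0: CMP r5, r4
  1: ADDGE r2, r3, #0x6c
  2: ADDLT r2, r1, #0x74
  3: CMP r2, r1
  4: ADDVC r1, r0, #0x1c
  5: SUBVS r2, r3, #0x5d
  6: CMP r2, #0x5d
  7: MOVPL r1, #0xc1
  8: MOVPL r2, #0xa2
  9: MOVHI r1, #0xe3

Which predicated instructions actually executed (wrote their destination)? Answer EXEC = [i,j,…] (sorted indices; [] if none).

0: ✓ CMP  NZCV=1010
1: · ADDGE
2: ✓ ADDLT  r2←0x7b
3: ✓ CMP  NZCV=0010
4: ✓ ADDVC  r1←0xa3
5: · SUBVS
6: ✓ CMP  NZCV=0010
7: ✓ MOVPL  r1←0xc1
8: ✓ MOVPL  r2←0xa2
9: ✓ MOVHI  r1←0xe3

EXEC = [2,4,7,8,9]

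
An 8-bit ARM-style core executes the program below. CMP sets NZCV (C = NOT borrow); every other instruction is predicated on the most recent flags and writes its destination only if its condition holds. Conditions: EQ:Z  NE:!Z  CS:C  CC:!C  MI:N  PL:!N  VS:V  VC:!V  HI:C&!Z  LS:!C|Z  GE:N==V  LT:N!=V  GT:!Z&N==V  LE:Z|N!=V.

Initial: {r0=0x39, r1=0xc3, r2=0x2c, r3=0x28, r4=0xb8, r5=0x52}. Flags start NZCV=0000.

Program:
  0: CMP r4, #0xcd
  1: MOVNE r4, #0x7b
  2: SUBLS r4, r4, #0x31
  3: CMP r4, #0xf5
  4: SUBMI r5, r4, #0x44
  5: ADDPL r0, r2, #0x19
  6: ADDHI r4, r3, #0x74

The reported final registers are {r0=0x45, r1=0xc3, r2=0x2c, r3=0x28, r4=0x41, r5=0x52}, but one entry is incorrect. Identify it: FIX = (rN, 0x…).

FIX = (r4, 0x4a)

[0] flags=1000 → (cmp)
[1] flags=1000 NE?T → r4=0x7b
[2] flags=1000 LS?T → r4=0x4a
[3] flags=0000 → (cmp)
[4] flags=0000 MI?F → skip
[5] flags=0000 PL?T → r0=0x45
[6] flags=0000 HI?F → skip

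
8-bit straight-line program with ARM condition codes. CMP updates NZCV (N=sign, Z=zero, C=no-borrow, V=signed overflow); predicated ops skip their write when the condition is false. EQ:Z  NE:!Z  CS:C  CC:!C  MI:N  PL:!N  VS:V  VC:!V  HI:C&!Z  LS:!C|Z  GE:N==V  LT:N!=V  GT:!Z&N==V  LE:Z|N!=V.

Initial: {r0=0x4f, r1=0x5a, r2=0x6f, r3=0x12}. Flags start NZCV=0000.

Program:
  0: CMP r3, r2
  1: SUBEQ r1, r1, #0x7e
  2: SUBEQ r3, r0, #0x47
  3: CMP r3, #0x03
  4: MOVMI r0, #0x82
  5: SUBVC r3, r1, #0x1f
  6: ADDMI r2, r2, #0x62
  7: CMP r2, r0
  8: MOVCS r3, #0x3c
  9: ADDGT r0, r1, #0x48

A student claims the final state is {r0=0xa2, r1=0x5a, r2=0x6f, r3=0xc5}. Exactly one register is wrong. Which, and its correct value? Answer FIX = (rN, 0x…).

[0] flags=1000 → (cmp)
[1] flags=1000 EQ?F → skip
[2] flags=1000 EQ?F → skip
[3] flags=0010 → (cmp)
[4] flags=0010 MI?F → skip
[5] flags=0010 VC?T → r3=0x3b
[6] flags=0010 MI?F → skip
[7] flags=0010 → (cmp)
[8] flags=0010 CS?T → r3=0x3c
[9] flags=0010 GT?T → r0=0xa2

FIX = (r3, 0x3c)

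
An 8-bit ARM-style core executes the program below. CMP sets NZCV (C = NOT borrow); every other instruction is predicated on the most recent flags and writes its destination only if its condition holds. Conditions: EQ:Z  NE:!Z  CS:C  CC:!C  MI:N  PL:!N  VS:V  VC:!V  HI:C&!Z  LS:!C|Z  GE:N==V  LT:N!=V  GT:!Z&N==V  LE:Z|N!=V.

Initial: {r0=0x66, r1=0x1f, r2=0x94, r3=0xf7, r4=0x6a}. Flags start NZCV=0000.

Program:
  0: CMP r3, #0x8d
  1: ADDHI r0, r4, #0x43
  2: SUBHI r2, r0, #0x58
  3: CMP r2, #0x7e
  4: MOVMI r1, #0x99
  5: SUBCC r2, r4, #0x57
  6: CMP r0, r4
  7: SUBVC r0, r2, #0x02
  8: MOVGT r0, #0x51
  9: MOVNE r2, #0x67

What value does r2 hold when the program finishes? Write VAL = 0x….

[0] flags=0010 → (cmp)
[1] flags=0010 HI?T → r0=0xad
[2] flags=0010 HI?T → r2=0x55
[3] flags=1000 → (cmp)
[4] flags=1000 MI?T → r1=0x99
[5] flags=1000 CC?T → r2=0x13
[6] flags=0011 → (cmp)
[7] flags=0011 VC?F → skip
[8] flags=0011 GT?F → skip
[9] flags=0011 NE?T → r2=0x67

VAL = 0x67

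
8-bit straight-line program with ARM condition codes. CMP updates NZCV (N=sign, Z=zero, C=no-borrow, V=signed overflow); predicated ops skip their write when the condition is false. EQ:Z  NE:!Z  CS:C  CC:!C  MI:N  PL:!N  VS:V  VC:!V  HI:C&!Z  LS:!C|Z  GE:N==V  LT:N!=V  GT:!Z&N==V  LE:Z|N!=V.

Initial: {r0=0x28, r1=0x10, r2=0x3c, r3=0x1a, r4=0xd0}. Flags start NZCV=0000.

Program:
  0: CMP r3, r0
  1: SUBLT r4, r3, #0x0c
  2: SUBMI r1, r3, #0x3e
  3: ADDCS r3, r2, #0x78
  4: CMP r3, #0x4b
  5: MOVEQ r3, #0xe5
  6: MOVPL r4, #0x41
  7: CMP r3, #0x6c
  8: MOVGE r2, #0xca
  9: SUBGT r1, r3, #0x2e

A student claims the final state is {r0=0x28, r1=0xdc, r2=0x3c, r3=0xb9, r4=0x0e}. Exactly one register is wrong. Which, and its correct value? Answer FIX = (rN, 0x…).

[0] flags=1000 → (cmp)
[1] flags=1000 LT?T → r4=0x0e
[2] flags=1000 MI?T → r1=0xdc
[3] flags=1000 CS?F → skip
[4] flags=1000 → (cmp)
[5] flags=1000 EQ?F → skip
[6] flags=1000 PL?F → skip
[7] flags=1000 → (cmp)
[8] flags=1000 GE?F → skip
[9] flags=1000 GT?F → skip

FIX = (r3, 0x1a)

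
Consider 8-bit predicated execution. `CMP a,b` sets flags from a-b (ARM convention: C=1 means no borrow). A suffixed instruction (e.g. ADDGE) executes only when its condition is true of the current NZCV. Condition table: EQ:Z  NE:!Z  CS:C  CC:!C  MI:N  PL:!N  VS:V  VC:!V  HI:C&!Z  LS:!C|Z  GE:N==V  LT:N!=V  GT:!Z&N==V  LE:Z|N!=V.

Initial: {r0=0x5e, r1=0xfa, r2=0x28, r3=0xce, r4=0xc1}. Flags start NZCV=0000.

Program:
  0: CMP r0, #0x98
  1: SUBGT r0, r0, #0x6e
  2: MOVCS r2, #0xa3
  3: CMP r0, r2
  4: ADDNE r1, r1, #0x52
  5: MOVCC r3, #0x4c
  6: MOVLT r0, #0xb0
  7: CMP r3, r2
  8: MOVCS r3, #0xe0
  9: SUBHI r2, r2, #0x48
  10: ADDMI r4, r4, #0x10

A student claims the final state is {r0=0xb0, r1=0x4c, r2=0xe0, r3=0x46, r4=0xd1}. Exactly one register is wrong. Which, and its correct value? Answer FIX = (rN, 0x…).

FIX = (r3, 0xe0)

[0] flags=1001 → (cmp)
[1] flags=1001 GT?T → r0=0xf0
[2] flags=1001 CS?F → skip
[3] flags=1010 → (cmp)
[4] flags=1010 NE?T → r1=0x4c
[5] flags=1010 CC?F → skip
[6] flags=1010 LT?T → r0=0xb0
[7] flags=1010 → (cmp)
[8] flags=1010 CS?T → r3=0xe0
[9] flags=1010 HI?T → r2=0xe0
[10] flags=1010 MI?T → r4=0xd1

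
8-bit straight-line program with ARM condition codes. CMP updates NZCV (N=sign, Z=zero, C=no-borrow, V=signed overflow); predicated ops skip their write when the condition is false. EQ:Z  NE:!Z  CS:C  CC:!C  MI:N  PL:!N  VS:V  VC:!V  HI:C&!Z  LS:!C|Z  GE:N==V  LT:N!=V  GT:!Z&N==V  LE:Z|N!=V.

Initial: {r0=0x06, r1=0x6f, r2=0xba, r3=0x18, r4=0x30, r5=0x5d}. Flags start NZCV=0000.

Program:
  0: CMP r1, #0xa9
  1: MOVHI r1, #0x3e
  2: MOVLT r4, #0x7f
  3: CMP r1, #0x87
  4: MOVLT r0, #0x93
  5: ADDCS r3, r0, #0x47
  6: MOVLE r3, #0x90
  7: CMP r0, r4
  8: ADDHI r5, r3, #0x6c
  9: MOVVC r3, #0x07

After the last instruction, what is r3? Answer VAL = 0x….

VAL = 0x07

[0] flags=1001 → (cmp)
[1] flags=1001 HI?F → skip
[2] flags=1001 LT?F → skip
[3] flags=1001 → (cmp)
[4] flags=1001 LT?F → skip
[5] flags=1001 CS?F → skip
[6] flags=1001 LE?F → skip
[7] flags=1000 → (cmp)
[8] flags=1000 HI?F → skip
[9] flags=1000 VC?T → r3=0x07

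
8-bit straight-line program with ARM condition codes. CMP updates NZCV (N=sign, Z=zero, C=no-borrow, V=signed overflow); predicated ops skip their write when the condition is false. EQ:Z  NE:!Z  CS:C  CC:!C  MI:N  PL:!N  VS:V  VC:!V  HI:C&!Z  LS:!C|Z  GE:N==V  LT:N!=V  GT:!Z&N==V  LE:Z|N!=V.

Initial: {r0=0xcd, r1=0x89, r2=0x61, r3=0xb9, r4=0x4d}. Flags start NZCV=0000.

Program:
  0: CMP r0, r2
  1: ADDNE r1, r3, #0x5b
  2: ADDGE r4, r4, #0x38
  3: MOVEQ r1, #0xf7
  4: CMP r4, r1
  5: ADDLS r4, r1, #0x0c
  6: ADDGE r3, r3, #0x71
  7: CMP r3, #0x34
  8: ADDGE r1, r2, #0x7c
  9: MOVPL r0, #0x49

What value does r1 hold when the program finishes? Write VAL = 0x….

0: ✓ CMP  NZCV=0011
1: ✓ ADDNE  r1←0x14
2: · ADDGE
3: · MOVEQ
4: ✓ CMP  NZCV=0010
5: · ADDLS
6: ✓ ADDGE  r3←0x2a
7: ✓ CMP  NZCV=1000
8: · ADDGE
9: · MOVPL

VAL = 0x14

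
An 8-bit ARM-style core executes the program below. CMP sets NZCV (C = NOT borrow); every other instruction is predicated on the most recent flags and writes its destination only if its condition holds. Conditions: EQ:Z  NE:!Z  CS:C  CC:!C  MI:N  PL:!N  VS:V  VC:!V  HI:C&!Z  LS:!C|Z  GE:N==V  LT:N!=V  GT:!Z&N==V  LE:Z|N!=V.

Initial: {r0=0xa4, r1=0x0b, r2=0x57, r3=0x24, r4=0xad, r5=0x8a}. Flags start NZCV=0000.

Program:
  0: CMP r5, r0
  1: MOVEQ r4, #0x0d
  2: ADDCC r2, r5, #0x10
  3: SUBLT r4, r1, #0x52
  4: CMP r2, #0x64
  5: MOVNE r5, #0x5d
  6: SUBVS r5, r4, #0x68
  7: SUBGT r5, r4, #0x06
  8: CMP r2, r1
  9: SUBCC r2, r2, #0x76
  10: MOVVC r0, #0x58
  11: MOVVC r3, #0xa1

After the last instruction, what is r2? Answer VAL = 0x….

[0] flags=1000 → (cmp)
[1] flags=1000 EQ?F → skip
[2] flags=1000 CC?T → r2=0x9a
[3] flags=1000 LT?T → r4=0xb9
[4] flags=0011 → (cmp)
[5] flags=0011 NE?T → r5=0x5d
[6] flags=0011 VS?T → r5=0x51
[7] flags=0011 GT?F → skip
[8] flags=1010 → (cmp)
[9] flags=1010 CC?F → skip
[10] flags=1010 VC?T → r0=0x58
[11] flags=1010 VC?T → r3=0xa1

VAL = 0x9a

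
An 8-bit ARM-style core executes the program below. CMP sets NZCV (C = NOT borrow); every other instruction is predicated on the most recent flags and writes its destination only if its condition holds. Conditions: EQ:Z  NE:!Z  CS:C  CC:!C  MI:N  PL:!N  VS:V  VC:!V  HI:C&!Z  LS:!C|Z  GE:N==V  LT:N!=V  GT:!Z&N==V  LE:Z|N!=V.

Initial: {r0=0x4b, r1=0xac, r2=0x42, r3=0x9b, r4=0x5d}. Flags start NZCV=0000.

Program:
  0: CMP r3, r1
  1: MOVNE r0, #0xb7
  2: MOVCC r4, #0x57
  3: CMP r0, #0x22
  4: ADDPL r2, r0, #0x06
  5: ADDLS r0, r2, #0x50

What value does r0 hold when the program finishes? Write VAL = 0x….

VAL = 0xb7

[0] flags=1000 → (cmp)
[1] flags=1000 NE?T → r0=0xb7
[2] flags=1000 CC?T → r4=0x57
[3] flags=1010 → (cmp)
[4] flags=1010 PL?F → skip
[5] flags=1010 LS?F → skip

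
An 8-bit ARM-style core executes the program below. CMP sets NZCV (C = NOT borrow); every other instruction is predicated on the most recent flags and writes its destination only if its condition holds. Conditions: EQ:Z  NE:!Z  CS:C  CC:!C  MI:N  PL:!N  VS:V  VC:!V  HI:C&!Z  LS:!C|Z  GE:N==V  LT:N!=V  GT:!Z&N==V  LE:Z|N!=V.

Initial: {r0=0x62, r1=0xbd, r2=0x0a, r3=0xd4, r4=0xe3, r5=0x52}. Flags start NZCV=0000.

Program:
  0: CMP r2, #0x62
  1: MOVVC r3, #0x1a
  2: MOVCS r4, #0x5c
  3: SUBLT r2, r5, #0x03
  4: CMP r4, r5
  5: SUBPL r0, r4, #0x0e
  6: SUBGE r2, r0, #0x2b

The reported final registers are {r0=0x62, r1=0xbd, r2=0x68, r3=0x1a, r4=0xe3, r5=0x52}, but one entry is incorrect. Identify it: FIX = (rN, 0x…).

0: ✓ CMP  NZCV=1000
1: ✓ MOVVC  r3←0x1a
2: · MOVCS
3: ✓ SUBLT  r2←0x4f
4: ✓ CMP  NZCV=1010
5: · SUBPL
6: · SUBGE

FIX = (r2, 0x4f)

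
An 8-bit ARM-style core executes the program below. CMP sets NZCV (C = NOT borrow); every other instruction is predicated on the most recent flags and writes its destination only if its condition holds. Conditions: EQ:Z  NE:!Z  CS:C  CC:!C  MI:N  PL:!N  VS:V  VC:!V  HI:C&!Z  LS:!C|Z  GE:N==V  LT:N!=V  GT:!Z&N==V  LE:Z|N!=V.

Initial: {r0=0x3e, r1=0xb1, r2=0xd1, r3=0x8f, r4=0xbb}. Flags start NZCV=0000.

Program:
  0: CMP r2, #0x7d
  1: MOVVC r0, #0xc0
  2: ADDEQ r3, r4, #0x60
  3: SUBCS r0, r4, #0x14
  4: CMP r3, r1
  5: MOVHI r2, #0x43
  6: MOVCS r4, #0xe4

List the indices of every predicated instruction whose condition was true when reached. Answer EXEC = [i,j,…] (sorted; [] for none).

0: ✓ CMP  NZCV=0011
1: · MOVVC
2: · ADDEQ
3: ✓ SUBCS  r0←0xa7
4: ✓ CMP  NZCV=1000
5: · MOVHI
6: · MOVCS

EXEC = [3]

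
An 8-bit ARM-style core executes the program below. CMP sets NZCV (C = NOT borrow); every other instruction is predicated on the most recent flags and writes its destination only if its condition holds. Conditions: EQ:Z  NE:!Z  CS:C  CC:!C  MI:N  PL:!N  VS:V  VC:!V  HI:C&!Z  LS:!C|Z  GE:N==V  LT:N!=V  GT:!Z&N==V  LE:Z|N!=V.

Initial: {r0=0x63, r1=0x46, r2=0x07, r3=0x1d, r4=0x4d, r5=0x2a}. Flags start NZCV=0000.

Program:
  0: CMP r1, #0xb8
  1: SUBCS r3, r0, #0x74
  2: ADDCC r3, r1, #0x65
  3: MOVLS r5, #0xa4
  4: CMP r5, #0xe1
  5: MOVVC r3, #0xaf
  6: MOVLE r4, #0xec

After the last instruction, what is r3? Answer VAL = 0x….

VAL = 0xaf

[0] flags=1001 → (cmp)
[1] flags=1001 CS?F → skip
[2] flags=1001 CC?T → r3=0xab
[3] flags=1001 LS?T → r5=0xa4
[4] flags=1000 → (cmp)
[5] flags=1000 VC?T → r3=0xaf
[6] flags=1000 LE?T → r4=0xec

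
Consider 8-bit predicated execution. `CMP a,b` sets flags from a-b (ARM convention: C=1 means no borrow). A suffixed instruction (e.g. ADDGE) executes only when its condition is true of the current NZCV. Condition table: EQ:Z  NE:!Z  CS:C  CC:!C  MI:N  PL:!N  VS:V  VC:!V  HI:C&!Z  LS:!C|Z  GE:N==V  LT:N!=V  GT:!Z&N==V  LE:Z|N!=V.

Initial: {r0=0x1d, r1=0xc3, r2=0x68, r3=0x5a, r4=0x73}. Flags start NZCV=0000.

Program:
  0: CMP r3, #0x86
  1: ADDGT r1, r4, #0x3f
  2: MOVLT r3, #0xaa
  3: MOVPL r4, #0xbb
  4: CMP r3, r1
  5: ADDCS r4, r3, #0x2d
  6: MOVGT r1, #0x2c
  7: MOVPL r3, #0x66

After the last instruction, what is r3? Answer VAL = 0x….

VAL = 0x5a

[0] flags=1001 → (cmp)
[1] flags=1001 GT?T → r1=0xb2
[2] flags=1001 LT?F → skip
[3] flags=1001 PL?F → skip
[4] flags=1001 → (cmp)
[5] flags=1001 CS?F → skip
[6] flags=1001 GT?T → r1=0x2c
[7] flags=1001 PL?F → skip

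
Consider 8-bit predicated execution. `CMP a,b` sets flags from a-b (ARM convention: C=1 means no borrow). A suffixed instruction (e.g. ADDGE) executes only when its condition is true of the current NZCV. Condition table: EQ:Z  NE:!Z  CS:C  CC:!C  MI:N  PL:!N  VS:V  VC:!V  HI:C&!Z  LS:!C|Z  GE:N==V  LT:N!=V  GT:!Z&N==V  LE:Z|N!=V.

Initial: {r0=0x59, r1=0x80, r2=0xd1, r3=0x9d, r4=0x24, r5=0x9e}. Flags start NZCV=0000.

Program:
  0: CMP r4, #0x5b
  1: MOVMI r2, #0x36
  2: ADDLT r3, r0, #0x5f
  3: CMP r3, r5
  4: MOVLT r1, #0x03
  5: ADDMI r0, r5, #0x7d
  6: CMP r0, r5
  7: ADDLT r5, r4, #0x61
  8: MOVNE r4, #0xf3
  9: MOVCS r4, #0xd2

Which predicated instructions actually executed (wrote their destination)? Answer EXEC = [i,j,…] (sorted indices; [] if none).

0: ✓ CMP  NZCV=1000
1: ✓ MOVMI  r2←0x36
2: ✓ ADDLT  r3←0xb8
3: ✓ CMP  NZCV=0010
4: · MOVLT
5: · ADDMI
6: ✓ CMP  NZCV=1001
7: · ADDLT
8: ✓ MOVNE  r4←0xf3
9: · MOVCS

EXEC = [1,2,8]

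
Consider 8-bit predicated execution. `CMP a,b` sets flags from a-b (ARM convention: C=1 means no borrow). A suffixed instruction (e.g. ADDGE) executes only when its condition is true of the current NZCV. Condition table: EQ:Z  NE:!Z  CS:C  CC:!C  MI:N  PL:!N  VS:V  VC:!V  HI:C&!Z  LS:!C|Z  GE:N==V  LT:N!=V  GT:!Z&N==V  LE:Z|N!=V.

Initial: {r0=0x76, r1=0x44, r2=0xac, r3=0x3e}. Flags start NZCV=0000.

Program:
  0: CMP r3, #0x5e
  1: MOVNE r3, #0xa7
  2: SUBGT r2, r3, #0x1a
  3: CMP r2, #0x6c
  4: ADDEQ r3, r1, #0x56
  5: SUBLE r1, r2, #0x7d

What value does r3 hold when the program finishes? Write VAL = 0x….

[0] flags=1000 → (cmp)
[1] flags=1000 NE?T → r3=0xa7
[2] flags=1000 GT?F → skip
[3] flags=0011 → (cmp)
[4] flags=0011 EQ?F → skip
[5] flags=0011 LE?T → r1=0x2f

VAL = 0xa7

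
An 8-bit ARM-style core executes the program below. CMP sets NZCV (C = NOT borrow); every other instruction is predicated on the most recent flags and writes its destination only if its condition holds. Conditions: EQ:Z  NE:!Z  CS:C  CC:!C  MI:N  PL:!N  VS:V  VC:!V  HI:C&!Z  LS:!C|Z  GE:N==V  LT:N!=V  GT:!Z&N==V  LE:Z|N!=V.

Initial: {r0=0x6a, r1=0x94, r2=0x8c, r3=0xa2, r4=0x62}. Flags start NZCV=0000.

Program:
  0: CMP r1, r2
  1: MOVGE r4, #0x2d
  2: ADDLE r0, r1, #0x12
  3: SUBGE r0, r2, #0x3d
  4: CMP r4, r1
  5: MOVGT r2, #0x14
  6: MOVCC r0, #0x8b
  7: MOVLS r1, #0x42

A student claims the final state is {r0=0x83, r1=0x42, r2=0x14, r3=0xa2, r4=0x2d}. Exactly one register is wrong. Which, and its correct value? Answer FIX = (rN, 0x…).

FIX = (r0, 0x8b)

[0] flags=0010 → (cmp)
[1] flags=0010 GE?T → r4=0x2d
[2] flags=0010 LE?F → skip
[3] flags=0010 GE?T → r0=0x4f
[4] flags=1001 → (cmp)
[5] flags=1001 GT?T → r2=0x14
[6] flags=1001 CC?T → r0=0x8b
[7] flags=1001 LS?T → r1=0x42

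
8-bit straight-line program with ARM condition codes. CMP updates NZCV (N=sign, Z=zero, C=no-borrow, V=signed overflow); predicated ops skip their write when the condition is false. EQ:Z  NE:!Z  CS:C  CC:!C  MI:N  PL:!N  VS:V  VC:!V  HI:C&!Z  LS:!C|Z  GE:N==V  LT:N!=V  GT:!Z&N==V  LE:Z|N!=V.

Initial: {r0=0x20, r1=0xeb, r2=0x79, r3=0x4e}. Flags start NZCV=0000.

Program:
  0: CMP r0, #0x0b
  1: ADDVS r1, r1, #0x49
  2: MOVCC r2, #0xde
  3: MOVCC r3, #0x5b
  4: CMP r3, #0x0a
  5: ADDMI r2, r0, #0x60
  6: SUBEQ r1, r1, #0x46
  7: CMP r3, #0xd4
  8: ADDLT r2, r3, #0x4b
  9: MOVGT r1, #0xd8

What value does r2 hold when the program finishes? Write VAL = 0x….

0: ✓ CMP  NZCV=0010
1: · ADDVS
2: · MOVCC
3: · MOVCC
4: ✓ CMP  NZCV=0010
5: · ADDMI
6: · SUBEQ
7: ✓ CMP  NZCV=0000
8: · ADDLT
9: ✓ MOVGT  r1←0xd8

VAL = 0x79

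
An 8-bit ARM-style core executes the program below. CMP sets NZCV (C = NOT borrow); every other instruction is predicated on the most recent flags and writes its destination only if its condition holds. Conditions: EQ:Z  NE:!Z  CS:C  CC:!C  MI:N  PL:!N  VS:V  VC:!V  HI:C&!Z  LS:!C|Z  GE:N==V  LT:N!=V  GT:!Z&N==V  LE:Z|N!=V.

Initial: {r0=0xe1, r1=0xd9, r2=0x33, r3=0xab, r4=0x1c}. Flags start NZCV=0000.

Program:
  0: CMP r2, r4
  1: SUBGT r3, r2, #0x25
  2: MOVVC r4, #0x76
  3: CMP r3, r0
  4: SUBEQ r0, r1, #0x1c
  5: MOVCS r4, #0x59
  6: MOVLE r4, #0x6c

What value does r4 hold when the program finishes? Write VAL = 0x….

[0] flags=0010 → (cmp)
[1] flags=0010 GT?T → r3=0x0e
[2] flags=0010 VC?T → r4=0x76
[3] flags=0000 → (cmp)
[4] flags=0000 EQ?F → skip
[5] flags=0000 CS?F → skip
[6] flags=0000 LE?F → skip

VAL = 0x76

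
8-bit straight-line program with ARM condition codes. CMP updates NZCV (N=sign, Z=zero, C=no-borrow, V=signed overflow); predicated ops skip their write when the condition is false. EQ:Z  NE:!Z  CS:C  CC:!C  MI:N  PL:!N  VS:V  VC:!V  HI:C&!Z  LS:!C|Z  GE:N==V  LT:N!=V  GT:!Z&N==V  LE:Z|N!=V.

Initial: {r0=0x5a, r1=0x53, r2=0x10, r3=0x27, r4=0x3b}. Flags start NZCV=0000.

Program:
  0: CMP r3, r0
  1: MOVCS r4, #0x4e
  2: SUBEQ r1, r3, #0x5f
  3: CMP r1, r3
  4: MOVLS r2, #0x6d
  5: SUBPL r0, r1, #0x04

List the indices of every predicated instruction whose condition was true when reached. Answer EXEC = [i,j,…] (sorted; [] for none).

EXEC = [5]

0: ✓ CMP  NZCV=1000
1: · MOVCS
2: · SUBEQ
3: ✓ CMP  NZCV=0010
4: · MOVLS
5: ✓ SUBPL  r0←0x4f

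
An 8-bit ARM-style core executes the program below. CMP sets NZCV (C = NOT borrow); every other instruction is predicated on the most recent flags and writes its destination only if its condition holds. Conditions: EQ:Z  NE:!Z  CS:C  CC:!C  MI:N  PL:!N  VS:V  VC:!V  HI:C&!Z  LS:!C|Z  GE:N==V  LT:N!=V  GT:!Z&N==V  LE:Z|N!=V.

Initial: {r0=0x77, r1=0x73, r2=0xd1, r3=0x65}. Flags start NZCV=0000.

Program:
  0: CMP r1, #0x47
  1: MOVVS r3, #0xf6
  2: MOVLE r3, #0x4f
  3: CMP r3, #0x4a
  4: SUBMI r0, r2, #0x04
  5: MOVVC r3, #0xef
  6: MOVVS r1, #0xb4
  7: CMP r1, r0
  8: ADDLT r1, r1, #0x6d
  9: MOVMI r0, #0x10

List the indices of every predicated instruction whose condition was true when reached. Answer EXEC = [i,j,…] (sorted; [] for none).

[0] flags=0010 → (cmp)
[1] flags=0010 VS?F → skip
[2] flags=0010 LE?F → skip
[3] flags=0010 → (cmp)
[4] flags=0010 MI?F → skip
[5] flags=0010 VC?T → r3=0xef
[6] flags=0010 VS?F → skip
[7] flags=1000 → (cmp)
[8] flags=1000 LT?T → r1=0xe0
[9] flags=1000 MI?T → r0=0x10

EXEC = [5,8,9]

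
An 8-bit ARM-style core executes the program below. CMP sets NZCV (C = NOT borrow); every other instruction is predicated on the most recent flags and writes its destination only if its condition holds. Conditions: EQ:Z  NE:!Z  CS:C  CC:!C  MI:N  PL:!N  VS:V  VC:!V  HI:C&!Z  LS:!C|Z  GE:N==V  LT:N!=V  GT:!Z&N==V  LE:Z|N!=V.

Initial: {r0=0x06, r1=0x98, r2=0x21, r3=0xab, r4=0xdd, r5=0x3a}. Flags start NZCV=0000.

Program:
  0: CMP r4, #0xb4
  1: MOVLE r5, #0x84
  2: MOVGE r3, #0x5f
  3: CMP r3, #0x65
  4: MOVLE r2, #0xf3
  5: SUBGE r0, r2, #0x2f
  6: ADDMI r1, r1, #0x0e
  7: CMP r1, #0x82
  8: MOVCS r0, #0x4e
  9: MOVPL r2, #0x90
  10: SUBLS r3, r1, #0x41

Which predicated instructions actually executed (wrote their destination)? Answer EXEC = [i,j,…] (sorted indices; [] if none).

EXEC = [2,4,6,8,9]

0: ✓ CMP  NZCV=0010
1: · MOVLE
2: ✓ MOVGE  r3←0x5f
3: ✓ CMP  NZCV=1000
4: ✓ MOVLE  r2←0xf3
5: · SUBGE
6: ✓ ADDMI  r1←0xa6
7: ✓ CMP  NZCV=0010
8: ✓ MOVCS  r0←0x4e
9: ✓ MOVPL  r2←0x90
10: · SUBLS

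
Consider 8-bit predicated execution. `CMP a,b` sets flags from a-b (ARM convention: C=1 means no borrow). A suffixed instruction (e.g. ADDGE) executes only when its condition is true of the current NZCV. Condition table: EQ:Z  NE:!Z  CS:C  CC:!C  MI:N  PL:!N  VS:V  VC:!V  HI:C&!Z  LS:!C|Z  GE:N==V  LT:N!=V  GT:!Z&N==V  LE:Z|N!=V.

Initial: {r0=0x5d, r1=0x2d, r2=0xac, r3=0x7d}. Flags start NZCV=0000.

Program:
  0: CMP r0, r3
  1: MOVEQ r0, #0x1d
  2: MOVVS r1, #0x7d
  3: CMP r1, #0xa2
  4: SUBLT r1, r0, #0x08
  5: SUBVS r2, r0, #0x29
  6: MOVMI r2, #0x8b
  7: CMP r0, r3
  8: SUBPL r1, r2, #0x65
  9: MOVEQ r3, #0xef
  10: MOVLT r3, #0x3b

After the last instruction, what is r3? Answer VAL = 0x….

0: ✓ CMP  NZCV=1000
1: · MOVEQ
2: · MOVVS
3: ✓ CMP  NZCV=1001
4: · SUBLT
5: ✓ SUBVS  r2←0x34
6: ✓ MOVMI  r2←0x8b
7: ✓ CMP  NZCV=1000
8: · SUBPL
9: · MOVEQ
10: ✓ MOVLT  r3←0x3b

VAL = 0x3b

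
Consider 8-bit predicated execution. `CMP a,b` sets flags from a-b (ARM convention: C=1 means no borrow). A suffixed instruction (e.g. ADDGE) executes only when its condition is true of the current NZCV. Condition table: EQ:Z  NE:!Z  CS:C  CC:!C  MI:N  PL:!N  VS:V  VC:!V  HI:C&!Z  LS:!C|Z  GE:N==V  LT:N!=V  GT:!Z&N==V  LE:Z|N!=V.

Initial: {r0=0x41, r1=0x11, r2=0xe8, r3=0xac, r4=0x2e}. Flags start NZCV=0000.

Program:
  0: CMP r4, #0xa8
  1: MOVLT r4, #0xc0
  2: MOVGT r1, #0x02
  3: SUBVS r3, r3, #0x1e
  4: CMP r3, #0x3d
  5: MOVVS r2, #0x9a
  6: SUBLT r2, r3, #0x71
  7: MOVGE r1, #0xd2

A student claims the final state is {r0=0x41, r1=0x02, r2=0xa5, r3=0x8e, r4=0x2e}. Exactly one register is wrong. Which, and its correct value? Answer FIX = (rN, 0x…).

[0] flags=1001 → (cmp)
[1] flags=1001 LT?F → skip
[2] flags=1001 GT?T → r1=0x02
[3] flags=1001 VS?T → r3=0x8e
[4] flags=0011 → (cmp)
[5] flags=0011 VS?T → r2=0x9a
[6] flags=0011 LT?T → r2=0x1d
[7] flags=0011 GE?F → skip

FIX = (r2, 0x1d)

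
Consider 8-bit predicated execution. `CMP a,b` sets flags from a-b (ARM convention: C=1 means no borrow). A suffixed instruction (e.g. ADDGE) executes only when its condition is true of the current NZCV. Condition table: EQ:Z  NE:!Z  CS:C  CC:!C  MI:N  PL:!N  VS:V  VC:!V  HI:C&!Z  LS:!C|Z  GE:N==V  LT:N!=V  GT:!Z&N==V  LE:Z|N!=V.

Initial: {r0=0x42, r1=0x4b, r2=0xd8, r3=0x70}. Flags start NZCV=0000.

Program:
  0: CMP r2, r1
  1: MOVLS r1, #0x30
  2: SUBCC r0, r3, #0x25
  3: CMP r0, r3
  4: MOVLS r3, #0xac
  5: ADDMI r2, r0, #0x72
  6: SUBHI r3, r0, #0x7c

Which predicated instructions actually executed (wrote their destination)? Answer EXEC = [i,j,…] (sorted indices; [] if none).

EXEC = [4,5]

0: ✓ CMP  NZCV=1010
1: · MOVLS
2: · SUBCC
3: ✓ CMP  NZCV=1000
4: ✓ MOVLS  r3←0xac
5: ✓ ADDMI  r2←0xb4
6: · SUBHI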